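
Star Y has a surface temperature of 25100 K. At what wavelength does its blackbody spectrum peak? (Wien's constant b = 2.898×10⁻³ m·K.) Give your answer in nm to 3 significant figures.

λ_max = b/T = 2.898×10⁻³ / 25100 = 1.15×10^-7 m = 115.5 nm.

115 nm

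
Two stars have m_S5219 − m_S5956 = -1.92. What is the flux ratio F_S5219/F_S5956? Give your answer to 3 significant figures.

5.86

F_S5219/F_S5956 = 10^(−(m_S5219 − m_S5956)/2.5) = 10^(1.92/2.5) = 10^0.768 = 5.861.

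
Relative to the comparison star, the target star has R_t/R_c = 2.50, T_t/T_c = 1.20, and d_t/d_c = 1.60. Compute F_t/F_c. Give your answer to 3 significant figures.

L_t/L_c = (R_t/R_c)²(T_t/T_c)⁴ = (2.50)² × (1.20)⁴ = 12.96.
F_t/F_c = (L_t/L_c)/(d_t/d_c)² = 12.96 / (1.60)² = 5.062.

5.06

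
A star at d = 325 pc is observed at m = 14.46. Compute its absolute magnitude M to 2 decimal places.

6.90

M = m − 5 log₁₀(d/10 pc) = 14.46 − 5 log₁₀(325/10)
  = 14.46 − 5 × 1.512 = 14.46 − 7.56 = 6.90.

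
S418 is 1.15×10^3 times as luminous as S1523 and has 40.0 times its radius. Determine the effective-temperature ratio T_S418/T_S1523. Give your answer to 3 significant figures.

0.921

L ∝ R²T⁴ gives T ∝ (L/R²)^(1/4), so
T_S418/T_S1523 = (1.15×10^3 / 40.0²)^(1/4) = (0.7188)^(1/4) = 0.9208.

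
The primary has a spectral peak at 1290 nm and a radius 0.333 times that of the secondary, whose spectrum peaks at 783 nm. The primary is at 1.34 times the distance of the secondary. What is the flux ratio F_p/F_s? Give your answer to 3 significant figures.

Wien's law: T_p/T_s = λ_s/λ_p = 783/1290 = 0.6070.
L_p/L_s = (R_p/R_s)²(T_p/T_s)⁴ = (0.333)²(0.6070)⁴ = 0.01505.
F_p/F_s = (L_p/L_s)/(d_p/d_s)² = 0.01505/(1.34)² = 0.008382.

0.00838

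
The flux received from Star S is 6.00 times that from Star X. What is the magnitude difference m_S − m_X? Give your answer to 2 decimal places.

-1.95

m_S − m_X = −2.5 log₁₀(F_S/F_X) = −2.5 log₁₀(6.00) = −2.5 × (0.778) = -1.945.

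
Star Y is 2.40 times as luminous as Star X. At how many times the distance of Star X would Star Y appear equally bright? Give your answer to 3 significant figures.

1.55

Equal flux requires L_Y/d_Y² = L_X/d_X², so d_Y/d_X = √(L_Y/L_X)
= √(2.40) = 1.549.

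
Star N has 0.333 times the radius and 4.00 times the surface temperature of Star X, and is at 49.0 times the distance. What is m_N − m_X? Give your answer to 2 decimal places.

4.82

L_N/L_X = (0.333)²(4.00)⁴ = 28.39.
F_N/F_X = (L_N/L_X)/(d_N/d_X)² = 28.39/2401 = 0.01182.
m_N − m_X = −2.5 log₁₀(0.01182) = 4.82.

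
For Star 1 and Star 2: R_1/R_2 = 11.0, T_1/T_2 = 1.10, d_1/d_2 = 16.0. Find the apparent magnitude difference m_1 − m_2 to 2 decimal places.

L_1/L_2 = (11.0)²(1.10)⁴ = 177.2.
F_1/F_2 = (L_1/L_2)/(d_1/d_2)² = 177.2/256.0 = 0.6920.
m_1 − m_2 = −2.5 log₁₀(0.6920) = 0.40.

0.40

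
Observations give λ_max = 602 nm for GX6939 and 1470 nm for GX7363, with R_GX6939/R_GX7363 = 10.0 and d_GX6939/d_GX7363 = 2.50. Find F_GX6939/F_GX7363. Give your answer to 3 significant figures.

Wien's law: T_GX6939/T_GX7363 = λ_GX7363/λ_GX6939 = 1470/602 = 2.442.
L_GX6939/L_GX7363 = (R_GX6939/R_GX7363)²(T_GX6939/T_GX7363)⁴ = (10.0)²(2.442)⁴ = 3555.
F_GX6939/F_GX7363 = (L_GX6939/L_GX7363)/(d_GX6939/d_GX7363)² = 3555/(2.50)² = 568.9.

569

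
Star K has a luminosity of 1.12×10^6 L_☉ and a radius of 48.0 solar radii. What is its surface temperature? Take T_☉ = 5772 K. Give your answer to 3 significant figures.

2.71×10^4 K

T/T_☉ = (L/L_☉)^(1/4) / (R/R_☉)^(1/2)
T = 5772 × (1.12×10^6)^(1/4) / √(48.0) = 5772 × 32.53 / 6.928 = 2.710×10^4 K.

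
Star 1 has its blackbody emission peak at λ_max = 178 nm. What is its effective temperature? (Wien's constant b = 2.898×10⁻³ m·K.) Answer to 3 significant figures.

T = b/λ_max = 2.898×10⁻³ / (178×10⁻⁹) = 1.628×10^4 K.

1.63×10^4 K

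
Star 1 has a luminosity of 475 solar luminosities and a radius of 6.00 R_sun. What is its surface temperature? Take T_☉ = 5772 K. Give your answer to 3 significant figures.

T/T_☉ = (L/L_☉)^(1/4) / (R/R_☉)^(1/2)
T = 5772 × (475)^(1/4) / √(6.00) = 5772 × 4.668 / 2.449 = 1.100×10^4 K.

1.10×10^4 K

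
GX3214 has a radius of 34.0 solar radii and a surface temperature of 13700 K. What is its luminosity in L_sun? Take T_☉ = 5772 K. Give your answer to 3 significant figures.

3.67×10^4 L_sun

L/L_☉ = (R/R_☉)² (T/T_☉)⁴ = (34.0)² × (13700/5772)⁴
       = 1156 × (2.374)⁴ = 1156 × 31.74 = 3.669×10^4.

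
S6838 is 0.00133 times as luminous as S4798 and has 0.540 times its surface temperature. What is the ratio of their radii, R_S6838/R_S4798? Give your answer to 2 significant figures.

0.13

L ∝ R²T⁴ gives R ∝ √L / T², so
R_S6838/R_S4798 = √(0.00133) / (0.540)² = 0.03647 / 0.2916 = 0.1251.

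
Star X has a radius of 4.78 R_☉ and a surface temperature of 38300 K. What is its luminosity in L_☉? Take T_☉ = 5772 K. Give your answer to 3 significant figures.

4.43×10^4 L_☉

L/L_☉ = (R/R_☉)² (T/T_☉)⁴ = (4.78)² × (38300/5772)⁴
       = 22.85 × (6.635)⁴ = 22.85 × 1939 = 4.429×10^4.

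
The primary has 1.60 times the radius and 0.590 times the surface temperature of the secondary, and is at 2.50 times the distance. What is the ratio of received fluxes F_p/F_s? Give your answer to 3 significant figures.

L_p/L_s = (R_p/R_s)²(T_p/T_s)⁴ = (1.60)² × (0.590)⁴ = 0.3102.
F_p/F_s = (L_p/L_s)/(d_p/d_s)² = 0.3102 / (2.50)² = 0.04963.

0.0496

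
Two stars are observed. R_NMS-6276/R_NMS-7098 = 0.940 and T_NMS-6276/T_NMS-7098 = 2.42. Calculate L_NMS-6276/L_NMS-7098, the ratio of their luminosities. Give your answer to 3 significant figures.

From the Stefan–Boltzmann law, L ∝ R²T⁴, so
L_NMS-6276/L_NMS-7098 = (R_NMS-6276/R_NMS-7098)² (T_NMS-6276/T_NMS-7098)⁴ = (0.940)² × (2.42)⁴ = 0.8836 × 34.30 = 30.31.

30.3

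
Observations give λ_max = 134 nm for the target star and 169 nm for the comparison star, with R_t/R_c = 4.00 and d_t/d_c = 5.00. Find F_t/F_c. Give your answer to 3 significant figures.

Wien's law: T_t/T_c = λ_c/λ_t = 169/134 = 1.261.
L_t/L_c = (R_t/R_c)²(T_t/T_c)⁴ = (4.00)²(1.261)⁴ = 40.48.
F_t/F_c = (L_t/L_c)/(d_t/d_c)² = 40.48/(5.00)² = 1.619.

1.62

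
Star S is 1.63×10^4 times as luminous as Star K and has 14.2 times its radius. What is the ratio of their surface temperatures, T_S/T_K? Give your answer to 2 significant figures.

3.0

L ∝ R²T⁴ gives T ∝ (L/R²)^(1/4), so
T_S/T_K = (1.63×10^4 / 14.2²)^(1/4) = (80.84)^(1/4) = 2.998.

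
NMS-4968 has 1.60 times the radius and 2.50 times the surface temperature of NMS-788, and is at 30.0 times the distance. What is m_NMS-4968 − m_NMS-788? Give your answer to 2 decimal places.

2.39

L_NMS-4968/L_NMS-788 = (1.60)²(2.50)⁴ = 100.0.
F_NMS-4968/F_NMS-788 = (L_NMS-4968/L_NMS-788)/(d_NMS-4968/d_NMS-788)² = 100.0/900.0 = 0.1111.
m_NMS-4968 − m_NMS-788 = −2.5 log₁₀(0.1111) = 2.39.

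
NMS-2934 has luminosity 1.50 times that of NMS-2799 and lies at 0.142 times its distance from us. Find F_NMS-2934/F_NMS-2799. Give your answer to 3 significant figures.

F = L/(4πd²), so F_NMS-2934/F_NMS-2799 = (L_NMS-2934/L_NMS-2799) / (d_NMS-2934/d_NMS-2799)²
= 1.50 / (0.142)² = 1.50 / 0.02016 = 74.39.

74.4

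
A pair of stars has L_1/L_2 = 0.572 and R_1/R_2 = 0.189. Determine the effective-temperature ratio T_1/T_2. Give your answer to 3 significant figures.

L ∝ R²T⁴ gives T ∝ (L/R²)^(1/4), so
T_1/T_2 = (0.572 / 0.189²)^(1/4) = (16.01)^(1/4) = 2.000.

2.00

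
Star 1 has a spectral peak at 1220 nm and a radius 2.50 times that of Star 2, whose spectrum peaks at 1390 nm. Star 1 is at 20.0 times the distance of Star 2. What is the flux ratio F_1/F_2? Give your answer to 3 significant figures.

Wien's law: T_1/T_2 = λ_2/λ_1 = 1390/1220 = 1.139.
L_1/L_2 = (R_1/R_2)²(T_1/T_2)⁴ = (2.50)²(1.139)⁴ = 10.53.
F_1/F_2 = (L_1/L_2)/(d_1/d_2)² = 10.53/(20.0)² = 0.02633.

0.0263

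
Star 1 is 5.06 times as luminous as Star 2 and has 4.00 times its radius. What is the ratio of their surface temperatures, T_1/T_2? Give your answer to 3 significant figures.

0.750

L ∝ R²T⁴ gives T ∝ (L/R²)^(1/4), so
T_1/T_2 = (5.06 / 4.00²)^(1/4) = (0.3162)^(1/4) = 0.7499.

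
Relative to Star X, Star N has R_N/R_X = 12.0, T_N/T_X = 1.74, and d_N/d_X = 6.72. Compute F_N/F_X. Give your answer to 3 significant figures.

L_N/L_X = (R_N/R_X)²(T_N/T_X)⁴ = (12.0)² × (1.74)⁴ = 1320.
F_N/F_X = (L_N/L_X)/(d_N/d_X)² = 1320 / (6.72)² = 29.23.

29.2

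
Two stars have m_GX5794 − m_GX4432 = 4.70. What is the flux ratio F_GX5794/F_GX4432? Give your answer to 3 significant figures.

F_GX5794/F_GX4432 = 10^(−(m_GX5794 − m_GX4432)/2.5) = 10^(-4.70/2.5) = 10^-1.880 = 0.01318.

0.0132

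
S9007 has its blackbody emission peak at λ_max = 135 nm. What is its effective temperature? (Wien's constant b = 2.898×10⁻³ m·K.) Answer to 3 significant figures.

2.15×10^4 K

T = b/λ_max = 2.898×10⁻³ / (135×10⁻⁹) = 2.147×10^4 K.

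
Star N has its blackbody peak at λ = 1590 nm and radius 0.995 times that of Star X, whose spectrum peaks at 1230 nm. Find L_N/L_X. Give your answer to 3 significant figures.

Wien's law gives T ∝ 1/λ_max, so T_N/T_X = λ_X/λ_N = 1230/1590 = 0.7736.
Then L ∝ R²T⁴ gives L_N/L_X = (0.995)² × (0.7736)⁴ = 0.9900 × 0.3581 = 0.3546.

0.355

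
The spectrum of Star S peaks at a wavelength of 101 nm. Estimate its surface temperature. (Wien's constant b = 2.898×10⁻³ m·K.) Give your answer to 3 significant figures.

T = b/λ_max = 2.898×10⁻³ / (101×10⁻⁹) = 2.869×10^4 K.

2.87×10^4 K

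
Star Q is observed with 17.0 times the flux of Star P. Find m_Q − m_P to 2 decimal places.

m_Q − m_P = −2.5 log₁₀(F_Q/F_P) = −2.5 log₁₀(17.0) = −2.5 × (1.230) = -3.076.

-3.08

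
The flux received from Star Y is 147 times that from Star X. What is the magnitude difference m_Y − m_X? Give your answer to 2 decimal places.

m_Y − m_X = −2.5 log₁₀(F_Y/F_X) = −2.5 log₁₀(147) = −2.5 × (2.167) = -5.418.

-5.42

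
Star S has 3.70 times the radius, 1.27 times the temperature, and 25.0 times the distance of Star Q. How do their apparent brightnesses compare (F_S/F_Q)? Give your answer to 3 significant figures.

0.0570

L_S/L_Q = (R_S/R_Q)²(T_S/T_Q)⁴ = (3.70)² × (1.27)⁴ = 35.61.
F_S/F_Q = (L_S/L_Q)/(d_S/d_Q)² = 35.61 / (25.0)² = 0.05698.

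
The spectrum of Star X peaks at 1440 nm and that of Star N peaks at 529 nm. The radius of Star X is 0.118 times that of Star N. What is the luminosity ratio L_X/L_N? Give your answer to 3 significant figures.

2.54×10^-4

Wien's law gives T ∝ 1/λ_max, so T_X/T_N = λ_N/λ_X = 529/1440 = 0.3674.
Then L ∝ R²T⁴ gives L_X/L_N = (0.118)² × (0.3674)⁴ = 0.01392 × 0.01821 = 2.536×10^-4.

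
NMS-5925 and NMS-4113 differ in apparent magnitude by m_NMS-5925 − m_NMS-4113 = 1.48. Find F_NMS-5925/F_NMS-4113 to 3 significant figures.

F_NMS-5925/F_NMS-4113 = 10^(−(m_NMS-5925 − m_NMS-4113)/2.5) = 10^(-1.48/2.5) = 10^-0.592 = 0.2559.

0.256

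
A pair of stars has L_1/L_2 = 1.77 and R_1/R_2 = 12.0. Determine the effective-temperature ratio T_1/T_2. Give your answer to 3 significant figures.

L ∝ R²T⁴ gives T ∝ (L/R²)^(1/4), so
T_1/T_2 = (1.77 / 12.0²)^(1/4) = (0.01229)^(1/4) = 0.3330.

0.333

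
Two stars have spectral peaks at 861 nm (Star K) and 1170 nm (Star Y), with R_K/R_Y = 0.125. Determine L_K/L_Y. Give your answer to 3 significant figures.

Wien's law gives T ∝ 1/λ_max, so T_K/T_Y = λ_Y/λ_K = 1170/861 = 1.359.
Then L ∝ R²T⁴ gives L_K/L_Y = (0.125)² × (1.359)⁴ = 0.01562 × 3.410 = 0.05328.

0.0533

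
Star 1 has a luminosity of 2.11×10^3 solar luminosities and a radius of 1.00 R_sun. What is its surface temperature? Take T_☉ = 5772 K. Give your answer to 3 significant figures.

T/T_☉ = (L/L_☉)^(1/4) / (R/R_☉)^(1/2)
T = 5772 × (2.11×10^3)^(1/4) / √(1.00) = 5772 × 6.778 / 1.000 = 3.912×10^4 K.

3.91×10^4 K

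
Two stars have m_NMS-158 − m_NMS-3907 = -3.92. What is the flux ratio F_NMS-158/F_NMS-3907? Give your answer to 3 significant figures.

37.0

F_NMS-158/F_NMS-3907 = 10^(−(m_NMS-158 − m_NMS-3907)/2.5) = 10^(3.92/2.5) = 10^1.568 = 36.98.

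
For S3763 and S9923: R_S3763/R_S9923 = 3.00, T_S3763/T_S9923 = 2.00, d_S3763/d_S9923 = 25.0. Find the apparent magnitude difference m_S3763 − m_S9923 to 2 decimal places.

L_S3763/L_S9923 = (3.00)²(2.00)⁴ = 144.0.
F_S3763/F_S9923 = (L_S3763/L_S9923)/(d_S3763/d_S9923)² = 144.0/625.0 = 0.2304.
m_S3763 − m_S9923 = −2.5 log₁₀(0.2304) = 1.59.

1.59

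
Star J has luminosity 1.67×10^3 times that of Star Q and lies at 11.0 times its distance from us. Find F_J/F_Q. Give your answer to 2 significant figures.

F = L/(4πd²), so F_J/F_Q = (L_J/L_Q) / (d_J/d_Q)²
= 1.67×10^3 / (11.0)² = 1.67×10^3 / 121.0 = 13.80.

14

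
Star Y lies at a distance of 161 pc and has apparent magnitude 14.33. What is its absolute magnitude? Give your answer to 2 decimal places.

8.30

M = m − 5 log₁₀(d/10 pc) = 14.33 − 5 log₁₀(161/10)
  = 14.33 − 5 × 1.207 = 14.33 − 6.03 = 8.30.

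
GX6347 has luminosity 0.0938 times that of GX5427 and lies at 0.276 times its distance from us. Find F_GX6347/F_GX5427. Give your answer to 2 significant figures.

F = L/(4πd²), so F_GX6347/F_GX5427 = (L_GX6347/L_GX5427) / (d_GX6347/d_GX5427)²
= 0.0938 / (0.276)² = 0.0938 / 0.07618 = 1.231.

1.2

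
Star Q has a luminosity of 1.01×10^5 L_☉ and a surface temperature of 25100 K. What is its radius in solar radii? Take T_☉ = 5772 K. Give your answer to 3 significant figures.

16.8 solar radii

R/R_☉ = √(L/L_☉) / (T/T_☉)² = √(1.01×10^5) / (4.349)²
       = 317.8 / 18.91 = 16.81.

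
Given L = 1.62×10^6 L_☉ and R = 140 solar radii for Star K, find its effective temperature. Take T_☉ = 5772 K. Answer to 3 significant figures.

1.74×10^4 K

T/T_☉ = (L/L_☉)^(1/4) / (R/R_☉)^(1/2)
T = 5772 × (1.62×10^6)^(1/4) / √(140) = 5772 × 35.68 / 11.83 = 1.740×10^4 K.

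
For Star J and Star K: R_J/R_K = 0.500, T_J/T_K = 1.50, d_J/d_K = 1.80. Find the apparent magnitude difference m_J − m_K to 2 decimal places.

1.02

L_J/L_K = (0.500)²(1.50)⁴ = 1.266.
F_J/F_K = (L_J/L_K)/(d_J/d_K)² = 1.266/3.240 = 0.3906.
m_J − m_K = −2.5 log₁₀(0.3906) = 1.02.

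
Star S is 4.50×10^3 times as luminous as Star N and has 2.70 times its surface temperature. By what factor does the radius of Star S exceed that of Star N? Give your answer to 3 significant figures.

L ∝ R²T⁴ gives R ∝ √L / T², so
R_S/R_N = √(4.50×10^3) / (2.70)² = 67.08 / 7.290 = 9.202.

9.20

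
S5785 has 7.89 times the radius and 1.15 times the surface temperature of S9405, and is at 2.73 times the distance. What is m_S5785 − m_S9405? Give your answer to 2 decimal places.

-2.91

L_S5785/L_S9405 = (7.89)²(1.15)⁴ = 108.9.
F_S5785/F_S9405 = (L_S5785/L_S9405)/(d_S5785/d_S9405)² = 108.9/7.453 = 14.61.
m_S5785 − m_S9405 = −2.5 log₁₀(14.61) = -2.91.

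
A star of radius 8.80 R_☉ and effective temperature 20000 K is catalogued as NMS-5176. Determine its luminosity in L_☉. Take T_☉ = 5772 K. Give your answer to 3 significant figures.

1.12×10^4 L_☉

L/L_☉ = (R/R_☉)² (T/T_☉)⁴ = (8.80)² × (20000/5772)⁴
       = 77.44 × (3.465)⁴ = 77.44 × 144.2 = 1.116×10^4.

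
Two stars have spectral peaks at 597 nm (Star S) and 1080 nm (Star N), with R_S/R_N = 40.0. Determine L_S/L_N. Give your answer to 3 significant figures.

Wien's law gives T ∝ 1/λ_max, so T_S/T_N = λ_N/λ_S = 1080/597 = 1.809.
Then L ∝ R²T⁴ gives L_S/L_N = (40.0)² × (1.809)⁴ = 1600 × 10.71 = 1.714×10^4.

1.71×10^4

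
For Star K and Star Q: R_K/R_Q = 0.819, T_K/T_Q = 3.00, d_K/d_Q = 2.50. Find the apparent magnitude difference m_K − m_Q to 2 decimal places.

L_K/L_Q = (0.819)²(3.00)⁴ = 54.33.
F_K/F_Q = (L_K/L_Q)/(d_K/d_Q)² = 54.33/6.250 = 8.693.
m_K − m_Q = −2.5 log₁₀(8.693) = -2.35.

-2.35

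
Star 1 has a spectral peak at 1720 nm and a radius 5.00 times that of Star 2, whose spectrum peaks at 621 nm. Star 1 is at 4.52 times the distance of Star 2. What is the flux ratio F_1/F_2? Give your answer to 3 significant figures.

Wien's law: T_1/T_2 = λ_2/λ_1 = 621/1720 = 0.3610.
L_1/L_2 = (R_1/R_2)²(T_1/T_2)⁴ = (5.00)²(0.3610)⁴ = 0.4248.
F_1/F_2 = (L_1/L_2)/(d_1/d_2)² = 0.4248/(4.52)² = 0.02079.

0.0208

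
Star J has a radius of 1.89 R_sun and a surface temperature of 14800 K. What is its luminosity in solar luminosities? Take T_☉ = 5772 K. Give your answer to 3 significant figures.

L/L_☉ = (R/R_☉)² (T/T_☉)⁴ = (1.89)² × (14800/5772)⁴
       = 3.572 × (2.564)⁴ = 3.572 × 43.23 = 154.4.

154 solar luminosities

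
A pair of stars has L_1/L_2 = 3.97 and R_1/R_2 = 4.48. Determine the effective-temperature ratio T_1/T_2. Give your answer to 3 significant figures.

0.667

L ∝ R²T⁴ gives T ∝ (L/R²)^(1/4), so
T_1/T_2 = (3.97 / 4.48²)^(1/4) = (0.1978)^(1/4) = 0.6669.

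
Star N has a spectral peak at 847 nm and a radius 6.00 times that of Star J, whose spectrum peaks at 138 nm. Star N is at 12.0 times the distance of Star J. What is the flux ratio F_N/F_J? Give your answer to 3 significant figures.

Wien's law: T_N/T_J = λ_J/λ_N = 138/847 = 0.1629.
L_N/L_J = (R_N/R_J)²(T_N/T_J)⁴ = (6.00)²(0.1629)⁴ = 0.02537.
F_N/F_J = (L_N/L_J)/(d_N/d_J)² = 0.02537/(12.0)² = 1.762×10^-4.

1.76×10^-4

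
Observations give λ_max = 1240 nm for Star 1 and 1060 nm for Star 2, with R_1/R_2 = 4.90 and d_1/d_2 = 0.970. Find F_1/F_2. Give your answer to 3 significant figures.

Wien's law: T_1/T_2 = λ_2/λ_1 = 1060/1240 = 0.8548.
L_1/L_2 = (R_1/R_2)²(T_1/T_2)⁴ = (4.90)²(0.8548)⁴ = 12.82.
F_1/F_2 = (L_1/L_2)/(d_1/d_2)² = 12.82/(0.970)² = 13.63.

13.6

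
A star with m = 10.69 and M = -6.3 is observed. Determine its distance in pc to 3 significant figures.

2.50×10^4 pc

m − M = 5 log₁₀(d/10 pc)
10.69 − (-6.3) = 16.99 = 5 log₁₀(d/10)
d = 10 × 10^(16.99/5) = 10 × 10^3.398 = 2.500×10^4 pc.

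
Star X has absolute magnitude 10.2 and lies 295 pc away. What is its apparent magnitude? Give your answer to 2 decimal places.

m = M + 5 log₁₀(d/10 pc) = 10.2 + 5 log₁₀(295/10)
  = 10.2 + 5 × 1.470 = 10.2 + 7.35 = 17.55.

17.55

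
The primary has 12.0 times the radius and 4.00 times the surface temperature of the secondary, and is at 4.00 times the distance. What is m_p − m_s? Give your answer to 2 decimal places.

L_p/L_s = (12.0)²(4.00)⁴ = 3.686×10^4.
F_p/F_s = (L_p/L_s)/(d_p/d_s)² = 3.686×10^4/16.00 = 2304.
m_p − m_s = −2.5 log₁₀(2304) = -8.41.

-8.41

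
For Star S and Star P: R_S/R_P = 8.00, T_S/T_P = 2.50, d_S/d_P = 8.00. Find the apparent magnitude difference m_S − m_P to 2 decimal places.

L_S/L_P = (8.00)²(2.50)⁴ = 2500.
F_S/F_P = (L_S/L_P)/(d_S/d_P)² = 2500/64.00 = 39.06.
m_S − m_P = −2.5 log₁₀(39.06) = -3.98.

-3.98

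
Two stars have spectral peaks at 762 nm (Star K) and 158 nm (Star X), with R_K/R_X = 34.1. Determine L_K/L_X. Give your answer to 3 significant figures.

2.15

Wien's law gives T ∝ 1/λ_max, so T_K/T_X = λ_X/λ_K = 158/762 = 0.2073.
Then L ∝ R²T⁴ gives L_K/L_X = (34.1)² × (0.2073)⁴ = 1163 × 0.001848 = 2.149.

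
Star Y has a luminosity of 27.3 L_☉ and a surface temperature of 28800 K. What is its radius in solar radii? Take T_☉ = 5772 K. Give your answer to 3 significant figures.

0.210 solar radii

R/R_☉ = √(L/L_☉) / (T/T_☉)² = √(27.3) / (4.990)²
       = 5.225 / 24.90 = 0.2099.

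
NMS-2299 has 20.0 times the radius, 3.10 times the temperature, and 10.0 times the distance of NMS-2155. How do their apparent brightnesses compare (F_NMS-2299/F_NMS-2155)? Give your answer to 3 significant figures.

369

L_NMS-2299/L_NMS-2155 = (R_NMS-2299/R_NMS-2155)²(T_NMS-2299/T_NMS-2155)⁴ = (20.0)² × (3.10)⁴ = 3.694×10^4.
F_NMS-2299/F_NMS-2155 = (L_NMS-2299/L_NMS-2155)/(d_NMS-2299/d_NMS-2155)² = 3.694×10^4 / (10.0)² = 369.4.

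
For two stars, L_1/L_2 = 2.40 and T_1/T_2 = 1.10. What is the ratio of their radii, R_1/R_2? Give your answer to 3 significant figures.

L ∝ R²T⁴ gives R ∝ √L / T², so
R_1/R_2 = √(2.40) / (1.10)² = 1.549 / 1.210 = 1.280.

1.28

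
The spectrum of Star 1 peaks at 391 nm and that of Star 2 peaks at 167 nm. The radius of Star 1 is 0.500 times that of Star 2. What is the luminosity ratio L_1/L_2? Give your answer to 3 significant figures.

0.00832

Wien's law gives T ∝ 1/λ_max, so T_1/T_2 = λ_2/λ_1 = 167/391 = 0.4271.
Then L ∝ R²T⁴ gives L_1/L_2 = (0.500)² × (0.4271)⁴ = 0.2500 × 0.03328 = 0.008320.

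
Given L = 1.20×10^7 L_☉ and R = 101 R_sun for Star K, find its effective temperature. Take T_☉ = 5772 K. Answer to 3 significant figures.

3.38×10^4 K

T/T_☉ = (L/L_☉)^(1/4) / (R/R_☉)^(1/2)
T = 5772 × (1.20×10^7)^(1/4) / √(101) = 5772 × 58.86 / 10.05 = 3.380×10^4 K.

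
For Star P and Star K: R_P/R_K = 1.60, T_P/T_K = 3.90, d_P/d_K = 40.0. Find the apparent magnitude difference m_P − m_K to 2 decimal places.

1.08

L_P/L_K = (1.60)²(3.90)⁴ = 592.2.
F_P/F_K = (L_P/L_K)/(d_P/d_K)² = 592.2/1600 = 0.3702.
m_P − m_K = −2.5 log₁₀(0.3702) = 1.08.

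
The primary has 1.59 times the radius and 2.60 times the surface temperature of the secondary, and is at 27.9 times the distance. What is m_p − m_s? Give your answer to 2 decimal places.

2.07

L_p/L_s = (1.59)²(2.60)⁴ = 115.5.
F_p/F_s = (L_p/L_s)/(d_p/d_s)² = 115.5/778.4 = 0.1484.
m_p − m_s = −2.5 log₁₀(0.1484) = 2.07.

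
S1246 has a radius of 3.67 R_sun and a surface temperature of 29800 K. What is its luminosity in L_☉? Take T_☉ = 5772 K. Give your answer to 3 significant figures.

L/L_☉ = (R/R_☉)² (T/T_☉)⁴ = (3.67)² × (29800/5772)⁴
       = 13.47 × (5.163)⁴ = 13.47 × 710.5 = 9570.

9.57×10^3 L_☉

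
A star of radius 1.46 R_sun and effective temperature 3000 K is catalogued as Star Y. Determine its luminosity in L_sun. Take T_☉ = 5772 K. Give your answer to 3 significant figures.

L/L_☉ = (R/R_☉)² (T/T_☉)⁴ = (1.46)² × (3000/5772)⁴
       = 2.132 × (0.5198)⁴ = 2.132 × 0.07298 = 0.1556.

0.156 L_sun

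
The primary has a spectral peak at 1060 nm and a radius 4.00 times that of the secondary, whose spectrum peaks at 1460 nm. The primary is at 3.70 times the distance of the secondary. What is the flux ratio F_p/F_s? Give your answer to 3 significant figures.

Wien's law: T_p/T_s = λ_s/λ_p = 1460/1060 = 1.377.
L_p/L_s = (R_p/R_s)²(T_p/T_s)⁴ = (4.00)²(1.377)⁴ = 57.58.
F_p/F_s = (L_p/L_s)/(d_p/d_s)² = 57.58/(3.70)² = 4.206.

4.21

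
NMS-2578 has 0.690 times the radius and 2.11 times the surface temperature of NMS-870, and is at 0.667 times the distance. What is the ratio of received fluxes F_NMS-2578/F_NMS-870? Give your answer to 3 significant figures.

21.2

L_NMS-2578/L_NMS-870 = (R_NMS-2578/R_NMS-870)²(T_NMS-2578/T_NMS-870)⁴ = (0.690)² × (2.11)⁴ = 9.437.
F_NMS-2578/F_NMS-870 = (L_NMS-2578/L_NMS-870)/(d_NMS-2578/d_NMS-870)² = 9.437 / (0.667)² = 21.21.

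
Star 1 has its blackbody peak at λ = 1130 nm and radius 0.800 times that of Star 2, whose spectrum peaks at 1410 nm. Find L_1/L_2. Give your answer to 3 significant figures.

1.55

Wien's law gives T ∝ 1/λ_max, so T_1/T_2 = λ_2/λ_1 = 1410/1130 = 1.248.
Then L ∝ R²T⁴ gives L_1/L_2 = (0.800)² × (1.248)⁴ = 0.6400 × 2.424 = 1.551.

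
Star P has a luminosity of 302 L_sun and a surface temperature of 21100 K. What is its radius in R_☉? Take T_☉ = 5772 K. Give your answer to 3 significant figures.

R/R_☉ = √(L/L_☉) / (T/T_☉)² = √(302) / (3.656)²
       = 17.38 / 13.36 = 1.300.

1.30 R_☉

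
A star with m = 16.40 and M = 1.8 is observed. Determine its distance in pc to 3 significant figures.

m − M = 5 log₁₀(d/10 pc)
16.40 − (1.8) = 14.60 = 5 log₁₀(d/10)
d = 10 × 10^(14.60/5) = 10 × 10^2.920 = 8318 pc.

8.32×10^3 pc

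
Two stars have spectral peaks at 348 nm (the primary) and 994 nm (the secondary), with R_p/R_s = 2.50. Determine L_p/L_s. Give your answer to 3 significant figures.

416

Wien's law gives T ∝ 1/λ_max, so T_p/T_s = λ_s/λ_p = 994/348 = 2.856.
Then L ∝ R²T⁴ gives L_p/L_s = (2.50)² × (2.856)⁴ = 6.250 × 66.56 = 416.0.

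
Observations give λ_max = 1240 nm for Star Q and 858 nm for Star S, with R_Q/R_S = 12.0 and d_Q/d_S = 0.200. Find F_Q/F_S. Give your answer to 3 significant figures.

825

Wien's law: T_Q/T_S = λ_S/λ_Q = 858/1240 = 0.6919.
L_Q/L_S = (R_Q/R_S)²(T_Q/T_S)⁴ = (12.0)²(0.6919)⁴ = 33.01.
F_Q/F_S = (L_Q/L_S)/(d_Q/d_S)² = 33.01/(0.200)² = 825.2.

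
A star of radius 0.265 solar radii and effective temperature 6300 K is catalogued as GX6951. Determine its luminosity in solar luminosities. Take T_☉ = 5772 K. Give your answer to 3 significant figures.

0.0997 solar luminosities

L/L_☉ = (R/R_☉)² (T/T_☉)⁴ = (0.265)² × (6300/5772)⁴
       = 0.07023 × (1.091)⁴ = 0.07023 × 1.419 = 0.09967.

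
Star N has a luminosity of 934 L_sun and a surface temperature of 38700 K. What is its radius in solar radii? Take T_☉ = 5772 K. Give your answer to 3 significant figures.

0.680 solar radii

R/R_☉ = √(L/L_☉) / (T/T_☉)² = √(934) / (6.705)²
       = 30.56 / 44.95 = 0.6798.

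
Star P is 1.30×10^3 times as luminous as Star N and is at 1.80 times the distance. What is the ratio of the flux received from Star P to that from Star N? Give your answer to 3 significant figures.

F = L/(4πd²), so F_P/F_N = (L_P/L_N) / (d_P/d_N)²
= 1.30×10^3 / (1.80)² = 1.30×10^3 / 3.240 = 401.2.

401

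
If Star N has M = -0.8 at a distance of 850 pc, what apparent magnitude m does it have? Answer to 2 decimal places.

8.85

m = M + 5 log₁₀(d/10 pc) = -0.8 + 5 log₁₀(850/10)
  = -0.8 + 5 × 1.929 = -0.8 + 9.65 = 8.85.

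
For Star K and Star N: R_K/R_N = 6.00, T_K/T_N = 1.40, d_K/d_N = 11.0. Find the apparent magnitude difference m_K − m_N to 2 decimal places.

-0.15

L_K/L_N = (6.00)²(1.40)⁴ = 138.3.
F_K/F_N = (L_K/L_N)/(d_K/d_N)² = 138.3/121.0 = 1.143.
m_K − m_N = −2.5 log₁₀(1.143) = -0.15.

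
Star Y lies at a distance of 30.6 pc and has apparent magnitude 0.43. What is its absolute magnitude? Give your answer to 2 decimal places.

-2.00

M = m − 5 log₁₀(d/10 pc) = 0.43 − 5 log₁₀(30.6/10)
  = 0.43 − 5 × 0.486 = 0.43 − 2.43 = -2.00.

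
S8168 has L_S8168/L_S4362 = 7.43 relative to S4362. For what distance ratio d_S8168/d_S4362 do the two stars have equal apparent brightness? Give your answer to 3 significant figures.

2.73

Equal flux requires L_S8168/d_S8168² = L_S4362/d_S4362², so d_S8168/d_S4362 = √(L_S8168/L_S4362)
= √(7.43) = 2.726.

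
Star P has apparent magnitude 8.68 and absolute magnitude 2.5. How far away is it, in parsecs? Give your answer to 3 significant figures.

172 pc

m − M = 5 log₁₀(d/10 pc)
8.68 − (2.5) = 6.18 = 5 log₁₀(d/10)
d = 10 × 10^(6.18/5) = 10 × 10^1.236 = 172.2 pc.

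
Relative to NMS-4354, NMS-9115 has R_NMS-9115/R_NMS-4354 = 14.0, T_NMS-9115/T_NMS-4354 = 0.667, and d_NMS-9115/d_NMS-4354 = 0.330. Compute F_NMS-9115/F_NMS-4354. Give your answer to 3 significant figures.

356

L_NMS-9115/L_NMS-4354 = (R_NMS-9115/R_NMS-4354)²(T_NMS-9115/T_NMS-4354)⁴ = (14.0)² × (0.667)⁴ = 38.79.
F_NMS-9115/F_NMS-4354 = (L_NMS-9115/L_NMS-4354)/(d_NMS-9115/d_NMS-4354)² = 38.79 / (0.330)² = 356.2.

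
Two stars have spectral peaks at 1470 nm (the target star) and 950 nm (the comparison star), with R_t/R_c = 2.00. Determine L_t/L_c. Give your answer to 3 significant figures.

0.698

Wien's law gives T ∝ 1/λ_max, so T_t/T_c = λ_c/λ_t = 950/1470 = 0.6463.
Then L ∝ R²T⁴ gives L_t/L_c = (2.00)² × (0.6463)⁴ = 4.000 × 0.1744 = 0.6977.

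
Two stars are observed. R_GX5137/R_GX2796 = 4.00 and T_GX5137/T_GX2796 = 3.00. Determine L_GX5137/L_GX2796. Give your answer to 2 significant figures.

1.3×10^3

From the Stefan–Boltzmann law, L ∝ R²T⁴, so
L_GX5137/L_GX2796 = (R_GX5137/R_GX2796)² (T_GX5137/T_GX2796)⁴ = (4.00)² × (3.00)⁴ = 16.00 × 81.00 = 1296.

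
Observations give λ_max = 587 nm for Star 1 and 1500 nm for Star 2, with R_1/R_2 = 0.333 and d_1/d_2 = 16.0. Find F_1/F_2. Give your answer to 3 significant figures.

Wien's law: T_1/T_2 = λ_2/λ_1 = 1500/587 = 2.555.
L_1/L_2 = (R_1/R_2)²(T_1/T_2)⁴ = (0.333)²(2.555)⁴ = 4.728.
F_1/F_2 = (L_1/L_2)/(d_1/d_2)² = 4.728/(16.0)² = 0.01847.

0.0185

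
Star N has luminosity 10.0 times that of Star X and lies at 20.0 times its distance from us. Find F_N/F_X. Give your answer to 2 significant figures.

F = L/(4πd²), so F_N/F_X = (L_N/L_X) / (d_N/d_X)²
= 10.0 / (20.0)² = 10.0 / 400.0 = 0.02500.

0.025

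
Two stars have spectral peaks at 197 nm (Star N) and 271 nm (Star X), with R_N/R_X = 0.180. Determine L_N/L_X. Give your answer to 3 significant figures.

Wien's law gives T ∝ 1/λ_max, so T_N/T_X = λ_X/λ_N = 271/197 = 1.376.
Then L ∝ R²T⁴ gives L_N/L_X = (0.180)² × (1.376)⁴ = 0.03240 × 3.581 = 0.1160.

0.116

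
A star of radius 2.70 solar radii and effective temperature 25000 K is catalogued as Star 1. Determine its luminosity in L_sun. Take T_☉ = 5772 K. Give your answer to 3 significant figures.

2.57×10^3 L_sun

L/L_☉ = (R/R_☉)² (T/T_☉)⁴ = (2.70)² × (25000/5772)⁴
       = 7.290 × (4.331)⁴ = 7.290 × 351.9 = 2566.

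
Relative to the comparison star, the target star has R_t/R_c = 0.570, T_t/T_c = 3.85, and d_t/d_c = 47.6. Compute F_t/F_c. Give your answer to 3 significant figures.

0.0315

L_t/L_c = (R_t/R_c)²(T_t/T_c)⁴ = (0.570)² × (3.85)⁴ = 71.38.
F_t/F_c = (L_t/L_c)/(d_t/d_c)² = 71.38 / (47.6)² = 0.03150.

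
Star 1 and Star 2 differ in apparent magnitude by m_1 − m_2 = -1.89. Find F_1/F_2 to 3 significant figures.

F_1/F_2 = 10^(−(m_1 − m_2)/2.5) = 10^(1.89/2.5) = 10^0.756 = 5.702.

5.70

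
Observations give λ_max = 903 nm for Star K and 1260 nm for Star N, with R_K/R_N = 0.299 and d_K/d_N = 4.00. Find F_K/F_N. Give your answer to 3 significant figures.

0.0212

Wien's law: T_K/T_N = λ_N/λ_K = 1260/903 = 1.395.
L_K/L_N = (R_K/R_N)²(T_K/T_N)⁴ = (0.299)²(1.395)⁴ = 0.3389.
F_K/F_N = (L_K/L_N)/(d_K/d_N)² = 0.3389/(4.00)² = 0.02118.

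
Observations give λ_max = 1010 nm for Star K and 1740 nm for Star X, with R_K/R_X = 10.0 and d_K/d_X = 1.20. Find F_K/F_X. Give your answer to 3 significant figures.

Wien's law: T_K/T_X = λ_X/λ_K = 1740/1010 = 1.723.
L_K/L_X = (R_K/R_X)²(T_K/T_X)⁴ = (10.0)²(1.723)⁴ = 880.9.
F_K/F_X = (L_K/L_X)/(d_K/d_X)² = 880.9/(1.20)² = 611.7.

612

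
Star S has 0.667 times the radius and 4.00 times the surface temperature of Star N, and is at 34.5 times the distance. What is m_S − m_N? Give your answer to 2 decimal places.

L_S/L_N = (0.667)²(4.00)⁴ = 113.9.
F_S/F_N = (L_S/L_N)/(d_S/d_N)² = 113.9/1190 = 0.09569.
m_S − m_N = −2.5 log₁₀(0.09569) = 2.55.

2.55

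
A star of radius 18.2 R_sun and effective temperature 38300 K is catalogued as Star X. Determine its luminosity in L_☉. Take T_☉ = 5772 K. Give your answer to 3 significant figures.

L/L_☉ = (R/R_☉)² (T/T_☉)⁴ = (18.2)² × (38300/5772)⁴
       = 331.2 × (6.635)⁴ = 331.2 × 1939 = 6.421×10^5.

6.42×10^5 L_☉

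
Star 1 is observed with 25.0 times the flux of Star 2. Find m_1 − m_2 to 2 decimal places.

m_1 − m_2 = −2.5 log₁₀(F_1/F_2) = −2.5 log₁₀(25.0) = −2.5 × (1.398) = -3.495.

-3.49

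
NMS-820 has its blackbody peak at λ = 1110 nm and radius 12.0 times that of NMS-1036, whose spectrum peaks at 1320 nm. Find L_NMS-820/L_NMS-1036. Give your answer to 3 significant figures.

288

Wien's law gives T ∝ 1/λ_max, so T_NMS-820/T_NMS-1036 = λ_NMS-1036/λ_NMS-820 = 1320/1110 = 1.189.
Then L ∝ R²T⁴ gives L_NMS-820/L_NMS-1036 = (12.0)² × (1.189)⁴ = 144.0 × 2.000 = 288.0.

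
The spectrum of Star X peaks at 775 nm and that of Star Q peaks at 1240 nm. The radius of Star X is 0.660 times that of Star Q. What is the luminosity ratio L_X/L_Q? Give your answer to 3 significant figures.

2.85

Wien's law gives T ∝ 1/λ_max, so T_X/T_Q = λ_Q/λ_X = 1240/775 = 1.600.
Then L ∝ R²T⁴ gives L_X/L_Q = (0.660)² × (1.600)⁴ = 0.4356 × 6.554 = 2.855.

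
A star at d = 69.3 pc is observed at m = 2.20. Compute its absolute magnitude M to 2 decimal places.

-2.00

M = m − 5 log₁₀(d/10 pc) = 2.20 − 5 log₁₀(69.3/10)
  = 2.20 − 5 × 0.841 = 2.20 − 4.20 = -2.00.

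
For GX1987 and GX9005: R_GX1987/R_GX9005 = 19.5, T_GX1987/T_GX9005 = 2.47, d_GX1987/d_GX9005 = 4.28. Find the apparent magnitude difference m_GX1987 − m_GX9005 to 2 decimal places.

L_GX1987/L_GX9005 = (19.5)²(2.47)⁴ = 1.415×10^4.
F_GX1987/F_GX9005 = (L_GX1987/L_GX9005)/(d_GX1987/d_GX9005)² = 1.415×10^4/18.32 = 772.6.
m_GX1987 − m_GX9005 = −2.5 log₁₀(772.6) = -7.22.

-7.22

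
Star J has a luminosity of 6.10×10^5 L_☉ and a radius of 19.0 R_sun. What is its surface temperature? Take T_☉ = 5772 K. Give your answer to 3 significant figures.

T/T_☉ = (L/L_☉)^(1/4) / (R/R_☉)^(1/2)
T = 5772 × (6.10×10^5)^(1/4) / √(19.0) = 5772 × 27.95 / 4.359 = 3.701×10^4 K.

3.70×10^4 K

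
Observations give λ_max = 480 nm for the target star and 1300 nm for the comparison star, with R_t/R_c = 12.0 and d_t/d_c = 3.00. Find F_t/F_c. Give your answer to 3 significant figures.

861

Wien's law: T_t/T_c = λ_c/λ_t = 1300/480 = 2.708.
L_t/L_c = (R_t/R_c)²(T_t/T_c)⁴ = (12.0)²(2.708)⁴ = 7748.
F_t/F_c = (L_t/L_c)/(d_t/d_c)² = 7748/(3.00)² = 860.9.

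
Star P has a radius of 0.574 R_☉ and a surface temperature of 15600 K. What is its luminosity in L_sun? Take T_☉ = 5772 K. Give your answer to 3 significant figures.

L/L_☉ = (R/R_☉)² (T/T_☉)⁴ = (0.574)² × (15600/5772)⁴
       = 0.3295 × (2.703)⁴ = 0.3295 × 53.36 = 17.58.

17.6 L_sun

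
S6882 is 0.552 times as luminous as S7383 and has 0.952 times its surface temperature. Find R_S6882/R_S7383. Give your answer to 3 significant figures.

L ∝ R²T⁴ gives R ∝ √L / T², so
R_S6882/R_S7383 = √(0.552) / (0.952)² = 0.7430 / 0.9063 = 0.8198.

0.820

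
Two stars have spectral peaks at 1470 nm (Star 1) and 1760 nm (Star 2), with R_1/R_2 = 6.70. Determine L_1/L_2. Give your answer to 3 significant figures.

Wien's law gives T ∝ 1/λ_max, so T_1/T_2 = λ_2/λ_1 = 1760/1470 = 1.197.
Then L ∝ R²T⁴ gives L_1/L_2 = (6.70)² × (1.197)⁴ = 44.89 × 2.055 = 92.24.

92.2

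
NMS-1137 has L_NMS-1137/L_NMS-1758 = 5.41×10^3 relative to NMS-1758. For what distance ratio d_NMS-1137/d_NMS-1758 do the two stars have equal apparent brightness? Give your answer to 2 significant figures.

74

Equal flux requires L_NMS-1137/d_NMS-1137² = L_NMS-1758/d_NMS-1758², so d_NMS-1137/d_NMS-1758 = √(L_NMS-1137/L_NMS-1758)
= √(5.41×10^3) = 73.55.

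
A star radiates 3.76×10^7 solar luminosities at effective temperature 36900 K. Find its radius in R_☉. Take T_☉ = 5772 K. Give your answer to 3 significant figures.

R/R_☉ = √(L/L_☉) / (T/T_☉)² = √(3.76×10^7) / (6.393)²
       = 6132 / 40.87 = 150.0.

150 R_☉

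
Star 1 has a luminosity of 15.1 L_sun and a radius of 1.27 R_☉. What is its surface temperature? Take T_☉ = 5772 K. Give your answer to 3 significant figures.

1.01×10^4 K

T/T_☉ = (L/L_☉)^(1/4) / (R/R_☉)^(1/2)
T = 5772 × (15.1)^(1/4) / √(1.27) = 5772 × 1.971 / 1.127 = 1.010×10^4 K.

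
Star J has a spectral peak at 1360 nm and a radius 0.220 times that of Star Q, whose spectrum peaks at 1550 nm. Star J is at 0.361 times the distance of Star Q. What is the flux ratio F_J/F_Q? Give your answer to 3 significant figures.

Wien's law: T_J/T_Q = λ_Q/λ_J = 1550/1360 = 1.140.
L_J/L_Q = (R_J/R_Q)²(T_J/T_Q)⁴ = (0.220)²(1.140)⁴ = 0.08166.
F_J/F_Q = (L_J/L_Q)/(d_J/d_Q)² = 0.08166/(0.361)² = 0.6266.

0.627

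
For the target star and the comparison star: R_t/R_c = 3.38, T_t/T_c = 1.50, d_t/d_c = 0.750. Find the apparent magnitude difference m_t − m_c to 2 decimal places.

-5.03

L_t/L_c = (3.38)²(1.50)⁴ = 57.84.
F_t/F_c = (L_t/L_c)/(d_t/d_c)² = 57.84/0.5625 = 102.8.
m_t − m_c = −2.5 log₁₀(102.8) = -5.03.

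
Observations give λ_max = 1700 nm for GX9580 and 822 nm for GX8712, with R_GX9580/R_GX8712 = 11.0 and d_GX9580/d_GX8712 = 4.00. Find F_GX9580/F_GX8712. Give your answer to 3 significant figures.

0.413

Wien's law: T_GX9580/T_GX8712 = λ_GX8712/λ_GX9580 = 822/1700 = 0.4835.
L_GX9580/L_GX8712 = (R_GX9580/R_GX8712)²(T_GX9580/T_GX8712)⁴ = (11.0)²(0.4835)⁴ = 6.614.
F_GX9580/F_GX8712 = (L_GX9580/L_GX8712)/(d_GX9580/d_GX8712)² = 6.614/(4.00)² = 0.4134.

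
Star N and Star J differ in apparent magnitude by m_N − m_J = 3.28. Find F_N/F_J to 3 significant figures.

F_N/F_J = 10^(−(m_N − m_J)/2.5) = 10^(-3.28/2.5) = 10^-1.312 = 0.04875.

0.0488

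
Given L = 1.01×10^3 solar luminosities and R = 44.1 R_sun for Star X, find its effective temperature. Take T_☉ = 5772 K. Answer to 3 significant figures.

4.90×10^3 K

T/T_☉ = (L/L_☉)^(1/4) / (R/R_☉)^(1/2)
T = 5772 × (1.01×10^3)^(1/4) / √(44.1) = 5772 × 5.637 / 6.641 = 4900 K.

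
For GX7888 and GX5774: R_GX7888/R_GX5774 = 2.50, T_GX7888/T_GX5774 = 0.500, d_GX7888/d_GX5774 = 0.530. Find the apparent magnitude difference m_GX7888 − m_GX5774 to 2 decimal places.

L_GX7888/L_GX5774 = (2.50)²(0.500)⁴ = 0.3906.
F_GX7888/F_GX5774 = (L_GX7888/L_GX5774)/(d_GX7888/d_GX5774)² = 0.3906/0.2809 = 1.391.
m_GX7888 − m_GX5774 = −2.5 log₁₀(1.391) = -0.36.

-0.36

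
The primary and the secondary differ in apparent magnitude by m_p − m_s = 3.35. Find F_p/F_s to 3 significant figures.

F_p/F_s = 10^(−(m_p − m_s)/2.5) = 10^(-3.35/2.5) = 10^-1.340 = 0.04571.

0.0457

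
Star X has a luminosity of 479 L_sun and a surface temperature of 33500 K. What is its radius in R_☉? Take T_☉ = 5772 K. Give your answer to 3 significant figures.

R/R_☉ = √(L/L_☉) / (T/T_☉)² = √(479) / (5.804)²
       = 21.89 / 33.69 = 0.6497.

0.650 R_☉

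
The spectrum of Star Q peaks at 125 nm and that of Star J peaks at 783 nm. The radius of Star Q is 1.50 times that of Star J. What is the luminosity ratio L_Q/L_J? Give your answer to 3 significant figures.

3.46×10^3

Wien's law gives T ∝ 1/λ_max, so T_Q/T_J = λ_J/λ_Q = 783/125 = 6.264.
Then L ∝ R²T⁴ gives L_Q/L_J = (1.50)² × (6.264)⁴ = 2.250 × 1540 = 3464.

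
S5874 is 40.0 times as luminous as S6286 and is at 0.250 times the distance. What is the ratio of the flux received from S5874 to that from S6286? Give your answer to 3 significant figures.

F = L/(4πd²), so F_S5874/F_S6286 = (L_S5874/L_S6286) / (d_S5874/d_S6286)²
= 40.0 / (0.250)² = 40.0 / 0.06250 = 640.0.

640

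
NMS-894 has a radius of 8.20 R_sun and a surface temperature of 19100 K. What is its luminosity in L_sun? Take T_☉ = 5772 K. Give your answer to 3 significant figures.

L/L_☉ = (R/R_☉)² (T/T_☉)⁴ = (8.20)² × (19100/5772)⁴
       = 67.24 × (3.309)⁴ = 67.24 × 119.9 = 8062.

8.06×10^3 L_sun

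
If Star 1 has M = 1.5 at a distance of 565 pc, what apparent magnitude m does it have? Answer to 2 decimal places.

m = M + 5 log₁₀(d/10 pc) = 1.5 + 5 log₁₀(565/10)
  = 1.5 + 5 × 1.752 = 1.5 + 8.76 = 10.26.

10.26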